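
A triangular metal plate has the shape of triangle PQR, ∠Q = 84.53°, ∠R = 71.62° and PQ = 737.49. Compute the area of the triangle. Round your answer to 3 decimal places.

The third angle is ∠P = 180° − ∠Q − ∠R = 23.85°.
Law of sines: QR = PQ·sin P/sin R ≈ 314.23.
Law of sines: RP = PQ·sin Q/sin R ≈ 773.6.
Area = ½·PQ·QR·sin Q ≈ 1.1534e+05.

115342.880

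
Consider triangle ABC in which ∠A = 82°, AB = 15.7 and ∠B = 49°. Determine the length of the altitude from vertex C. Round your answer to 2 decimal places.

15.55

The third angle is ∠C = 180° − ∠A − ∠B = 49.00°.
Law of sines: BC = AB·sin A/sin C ≈ 20.6.
Law of sines: CA = AB·sin B/sin C ≈ 15.7.
Area = ½·AB·BC·sin B ≈ 122.05.
The altitude from C has length 2·area/AB ≈ 15.547.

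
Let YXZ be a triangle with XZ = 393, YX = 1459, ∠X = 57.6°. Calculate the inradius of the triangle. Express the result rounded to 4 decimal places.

r ≈ 153.9958

By the law of cosines, ZY² = YX² + XZ² − 2·YX·XZ·cos X = 1.6687e+06, so ZY ≈ 1291.8.
Area = ½·YX·XZ·sin X ≈ 2.4206e+05.
Semiperimeter s = (393+1291.8+1459)/2 = 1571.9.
Inradius = area/s = 2.4206e+05/1571.9 ≈ 154.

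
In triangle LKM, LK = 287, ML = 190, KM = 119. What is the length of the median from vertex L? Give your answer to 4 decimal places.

Median from L: ½√(2·ML² + 2·LK² − KM²) ≈ 236.

235.9963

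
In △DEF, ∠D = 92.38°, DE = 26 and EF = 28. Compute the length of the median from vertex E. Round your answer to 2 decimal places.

Law of sines: sin F = DE·sin D/EF ≈ 0.92777.
Since EF ≥ DE, only the acute value applies: ∠F ≈ 68.09°.
Then ∠E = 180° − ∠D − ∠F ≈ 19.53°.
Law of sines gives FD = EF·sin E/sin D ≈ 9.3685.
Median from E: ½√(2·DE² + 2·EF² − FD²) ≈ 26.609.

26.61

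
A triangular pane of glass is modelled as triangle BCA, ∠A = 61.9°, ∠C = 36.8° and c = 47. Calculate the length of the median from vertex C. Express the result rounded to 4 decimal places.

The third angle is ∠B = 180° − ∠C − ∠A = 81.30°.
Law of sines: b = c·sin B/sin C ≈ 77.558.
Law of sines: a = c·sin A/sin C ≈ 69.213.
Median from C: ½√(2·a² + 2·b² − c²) ≈ 69.646.

m_C ≈ 69.6461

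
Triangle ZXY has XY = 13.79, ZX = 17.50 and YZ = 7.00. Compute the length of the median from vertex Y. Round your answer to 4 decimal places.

Median from Y: ½√(2·XY² + 2·YZ² − ZX²) ≈ 6.5589.

m_Y ≈ 6.5589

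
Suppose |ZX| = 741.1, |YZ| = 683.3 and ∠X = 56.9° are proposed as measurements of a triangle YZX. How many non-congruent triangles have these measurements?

2

|ZX|·sin X = 741.1·sin(56.9°) ≈ 620.8.
Since |ZX| sin X < |YZ| < |ZX| (620.8 < 683.3 < 741.1), two triangles exist.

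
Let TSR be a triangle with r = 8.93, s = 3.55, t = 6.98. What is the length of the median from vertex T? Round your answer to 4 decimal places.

5.8304

Median from T: ½√(2·s² + 2·r² − t²) ≈ 5.8304.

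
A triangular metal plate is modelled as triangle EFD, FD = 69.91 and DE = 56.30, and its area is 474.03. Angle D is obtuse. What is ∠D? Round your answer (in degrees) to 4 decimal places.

∠D ≈ 166.0619°

From area = ½·FD·DE·sin D, we get sin D = 2·area/(FD·DE) ≈ 0.24087.
Taking the obtuse solution, ∠D ≈ 166.06°.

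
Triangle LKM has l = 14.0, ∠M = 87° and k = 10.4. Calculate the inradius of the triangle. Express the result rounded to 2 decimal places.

By the law of cosines, m² = l² + k² − 2·l·k·cos M = 288.92, so m ≈ 16.998.
Area = ½·l·k·sin M ≈ 72.7.
Semiperimeter s = (14+10.4+16.998)/2 = 20.699.
Inradius = area/s = 72.7/20.699 ≈ 3.5123.

3.51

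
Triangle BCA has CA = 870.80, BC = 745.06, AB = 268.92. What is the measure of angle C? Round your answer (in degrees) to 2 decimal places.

16.97

By the law of cosines, cos C = (BC² + CA² − AB²) / (2·BC·CA) ≈ 0.95645, so ∠C ≈ 16.97°.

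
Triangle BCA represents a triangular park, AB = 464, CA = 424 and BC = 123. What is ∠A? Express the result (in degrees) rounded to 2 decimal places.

15.07

By the law of cosines, cos A = (CA² + AB² − BC²) / (2·CA·AB) ≈ 0.96562, so ∠A ≈ 15.07°.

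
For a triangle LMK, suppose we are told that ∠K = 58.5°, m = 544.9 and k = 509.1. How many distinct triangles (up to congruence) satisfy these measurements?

2

m·sin K = 544.9·sin(58.5°) ≈ 464.6.
Since m sin K < k < m (464.6 < 509.1 < 544.9), two triangles exist.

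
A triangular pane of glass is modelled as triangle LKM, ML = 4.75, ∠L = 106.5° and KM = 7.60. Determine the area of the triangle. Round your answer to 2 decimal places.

area ≈ 10.78

Law of sines: sin K = ML·sin L/KM ≈ 0.59926.
Since KM ≥ ML, only the acute value applies: ∠K ≈ 36.82°.
Then ∠M = 180° − ∠L − ∠K ≈ 36.68°.
Law of sines gives LK = KM·sin M/sin L ≈ 4.7351.
Area = ½·KM·ML·sin M ≈ 10.783.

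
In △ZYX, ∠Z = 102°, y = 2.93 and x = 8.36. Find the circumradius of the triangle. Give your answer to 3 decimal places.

By the law of cosines, z² = y² + x² − 2·y·x·cos Z = 88.66, so z ≈ 9.4159.
Area = ½·y·x·sin Z ≈ 11.98.
Circumradius = z/(2 sin Z) ≈ 4.8132.

4.813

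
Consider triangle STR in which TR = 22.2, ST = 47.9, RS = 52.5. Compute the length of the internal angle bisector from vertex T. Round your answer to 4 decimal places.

t_T ≈ 21.6087

By the law of cosines, cos T = (ST² + TR² − RS²) / (2·ST·TR) ≈ 0.01458, so ∠T ≈ 89.16°.
The bisector from T has length 2·ST·TR·cos(∠T/2)/(ST+TR) ≈ 21.609.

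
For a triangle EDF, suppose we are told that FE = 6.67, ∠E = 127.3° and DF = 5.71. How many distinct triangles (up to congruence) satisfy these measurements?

0

FE·sin E = 6.67·sin(127.3°) ≈ 5.306.
Since ∠E is not acute, a triangle exists only if DF > FE; here DF ≤ FE, so there is no triangle.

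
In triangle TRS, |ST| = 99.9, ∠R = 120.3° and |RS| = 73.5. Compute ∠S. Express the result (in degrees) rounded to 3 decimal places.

Law of sines: sin T = |RS|·sin R/|ST| ≈ 0.63523.
Since |ST| ≥ |RS|, only the acute value applies: ∠T ≈ 39.44°.
Then ∠S = 180° − ∠R − ∠T ≈ 20.26°.

20.263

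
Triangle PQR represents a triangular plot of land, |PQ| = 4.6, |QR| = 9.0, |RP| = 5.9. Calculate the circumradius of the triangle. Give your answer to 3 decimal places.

5.071

By the law of cosines, cos P = (|RP|² + |PQ|² − |QR|²) / (2·|RP|·|PQ|) ≈ -0.46113, so ∠P ≈ 117.46°.
Circumradius = |QR|/(2 sin P) ≈ 5.0714.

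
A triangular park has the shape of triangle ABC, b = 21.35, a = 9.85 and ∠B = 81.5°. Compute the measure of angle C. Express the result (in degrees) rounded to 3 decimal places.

∠C ≈ 71.352°

Law of sines: sin A = a·sin B/b ≈ 0.45629.
Since b ≥ a, only the acute value applies: ∠A ≈ 27.15°.
Then ∠C = 180° − ∠B − ∠A ≈ 71.35°.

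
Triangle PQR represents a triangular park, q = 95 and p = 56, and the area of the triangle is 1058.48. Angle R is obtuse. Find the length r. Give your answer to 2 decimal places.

148.06

From area = ½·p·q·sin R, we get sin R = 2·area/(p·q) ≈ 0.39792.
Taking the obtuse solution, ∠R ≈ 156.55°.
Law of cosines then gives r ≈ 148.06.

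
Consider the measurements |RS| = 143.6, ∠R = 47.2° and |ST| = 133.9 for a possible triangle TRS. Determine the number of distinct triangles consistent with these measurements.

|RS|·sin R = 143.6·sin(47.2°) ≈ 105.4.
Since |RS| sin R < |ST| < |RS| (105.4 < 133.9 < 143.6), two triangles exist.

2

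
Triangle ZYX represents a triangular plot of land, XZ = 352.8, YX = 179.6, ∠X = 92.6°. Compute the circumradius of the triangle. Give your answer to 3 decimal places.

By the law of cosines, ZY² = YX² + XZ² − 2·YX·XZ·cos X = 1.6247e+05, so ZY ≈ 403.08.
Area = ½·YX·XZ·sin X ≈ 31649.
Circumradius = ZY/(2 sin X) ≈ 201.75.

R ≈ 201.747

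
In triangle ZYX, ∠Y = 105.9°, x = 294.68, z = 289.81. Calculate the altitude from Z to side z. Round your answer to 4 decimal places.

283.4059

By the law of cosines, y² = x² + z² − 2·x·z·cos Y = 2.1762e+05, so y ≈ 466.5.
Area = ½·x·z·sin Y ≈ 41067.
The altitude from Z has length 2·area/z ≈ 283.41.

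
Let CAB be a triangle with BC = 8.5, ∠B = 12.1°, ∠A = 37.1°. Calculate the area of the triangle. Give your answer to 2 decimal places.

The third angle is ∠C = 180° − ∠A − ∠B = 130.80°.
Law of sines: AB = BC·sin C/sin A ≈ 10.667.
Law of sines: CA = BC·sin B/sin A ≈ 2.9538.
Area = ½·BC·AB·sin B ≈ 9.5031.

area ≈ 9.50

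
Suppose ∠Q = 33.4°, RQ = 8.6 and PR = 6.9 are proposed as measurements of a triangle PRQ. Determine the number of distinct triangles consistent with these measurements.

RQ·sin Q = 8.6·sin(33.4°) ≈ 4.734.
Since RQ sin Q < PR < RQ (4.734 < 6.9 < 8.6), two triangles exist.

2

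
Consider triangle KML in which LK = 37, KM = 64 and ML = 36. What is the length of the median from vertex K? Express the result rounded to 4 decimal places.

m_K ≈ 49.0765

Median from K: ½√(2·LK² + 2·KM² − ML²) ≈ 49.076.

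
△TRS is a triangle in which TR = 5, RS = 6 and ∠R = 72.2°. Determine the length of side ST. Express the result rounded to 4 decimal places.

6.5313

By the law of cosines, ST² = TR² + RS² − 2·TR·RS·cos R = 42.658, so ST ≈ 6.5313.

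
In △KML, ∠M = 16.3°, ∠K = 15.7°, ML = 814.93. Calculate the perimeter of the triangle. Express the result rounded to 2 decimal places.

perimeter ≈ 3256.06

The third angle is ∠L = 180° − ∠K − ∠M = 148.00°.
Law of sines: LK = ML·sin M/sin K ≈ 845.25.
Law of sines: KM = ML·sin L/sin K ≈ 1595.9.
Semiperimeter s = (814.93+845.25+1595.9)/2 = 1628.
Perimeter = 814.93 + 845.25 + 1595.9 = 3256.1.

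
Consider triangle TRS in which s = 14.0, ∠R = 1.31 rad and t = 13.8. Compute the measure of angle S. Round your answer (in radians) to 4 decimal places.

By the law of cosines, r² = s² + t² − 2·s·t·cos R = 286.81, so r ≈ 16.935.
Law of cosines again: cos S = (t² + r² − s²)/(2·t·r) ≈ 0.60171, so ∠S ≈ 0.925 rad.

∠S ≈ 0.9252 rad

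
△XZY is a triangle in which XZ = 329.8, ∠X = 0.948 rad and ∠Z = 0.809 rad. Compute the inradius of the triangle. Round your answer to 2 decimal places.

76.96

The third angle is ∠Y = π − ∠X − ∠Z = 1.385 rad.
Law of sines: ZY = XZ·sin X/sin Y ≈ 272.59.
Law of sines: YX = XZ·sin Z/sin Y ≈ 242.84.
Area = ½·XZ·ZY·sin Z ≈ 32526.
Semiperimeter s = (272.59+242.84+329.8)/2 = 422.62.
Inradius = area/s = 32526/422.62 ≈ 76.964.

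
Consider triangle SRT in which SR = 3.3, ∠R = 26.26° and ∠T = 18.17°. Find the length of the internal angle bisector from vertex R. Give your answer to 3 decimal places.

4.447

The third angle is ∠S = 180° − ∠R − ∠T = 135.57°.
Law of sines: RT = SR·sin S/sin T ≈ 7.4081.
Law of sines: TS = SR·sin R/sin T ≈ 4.6821.
The bisector from R has length 2·SR·RT·cos(∠R/2)/(SR+RT) ≈ 4.4467.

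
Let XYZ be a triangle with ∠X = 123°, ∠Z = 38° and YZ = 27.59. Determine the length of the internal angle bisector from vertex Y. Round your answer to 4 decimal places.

The third angle is ∠Y = 180° − ∠Z − ∠X = 19.00°.
Law of sines: ZX = YZ·sin Y/sin X ≈ 10.71.
Law of sines: XY = YZ·sin Z/sin X ≈ 20.254.
The bisector from Y has length 2·XY·YZ·cos(∠Y/2)/(XY+YZ) ≈ 23.039.

t_Y ≈ 23.0390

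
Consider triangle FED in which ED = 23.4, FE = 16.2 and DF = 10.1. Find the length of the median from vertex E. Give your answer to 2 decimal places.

Median from E: ½√(2·FE² + 2·ED² − DF²) ≈ 19.481.

m_E ≈ 19.48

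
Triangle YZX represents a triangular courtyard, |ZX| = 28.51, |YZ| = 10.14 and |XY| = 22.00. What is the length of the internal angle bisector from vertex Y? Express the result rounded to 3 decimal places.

6.895

By the law of cosines, cos Y = (|XY|² + |YZ|² − |ZX|²) / (2·|XY|·|YZ|) ≈ -0.50655, so ∠Y ≈ 120.43°.
The bisector from Y has length 2·|XY|·|YZ|·cos(∠Y/2)/(|XY|+|YZ|) ≈ 6.8953.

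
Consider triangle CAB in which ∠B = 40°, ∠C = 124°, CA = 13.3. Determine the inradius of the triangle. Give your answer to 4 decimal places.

The third angle is ∠A = 180° − ∠B − ∠C = 16.00°.
Law of sines: AB = CA·sin C/sin B ≈ 17.154.
Law of sines: BC = CA·sin A/sin B ≈ 5.7032.
Area = ½·CA·AB·sin A ≈ 31.443.
Semiperimeter s = (17.154+5.7032+13.3)/2 = 18.078.
Inradius = area/s = 31.443/18.078 ≈ 1.7392.

r ≈ 1.7392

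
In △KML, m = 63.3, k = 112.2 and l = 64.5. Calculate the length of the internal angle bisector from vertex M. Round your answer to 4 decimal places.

t_M ≈ 79.4240

By the law of cosines, cos M = (l² + k² − m²) / (2·l·k) ≈ 0.88036, so ∠M ≈ 28.31°.
The bisector from M has length 2·l·k·cos(∠M/2)/(l+k) ≈ 79.424.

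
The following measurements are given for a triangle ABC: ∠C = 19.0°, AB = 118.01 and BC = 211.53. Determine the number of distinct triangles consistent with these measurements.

BC·sin C = 211.53·sin(19.0°) ≈ 68.87.
Since BC sin C < AB < BC (68.87 < 118.01 < 211.53), two triangles exist.

2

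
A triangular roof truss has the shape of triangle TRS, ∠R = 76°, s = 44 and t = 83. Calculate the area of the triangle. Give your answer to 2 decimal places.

1771.76

Area = ½·s·t·sin R ≈ 1771.8.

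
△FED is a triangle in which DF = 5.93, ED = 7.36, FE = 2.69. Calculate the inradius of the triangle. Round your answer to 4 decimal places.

Semiperimeter s = (7.36 + 5.93 + 2.69)/2 = 7.99.
Heron's formula: area = √(7.99·0.63·2.06·5.3) ≈ 7.4134.
Inradius = area/s = 7.4134/7.99 ≈ 0.92783.

r ≈ 0.9278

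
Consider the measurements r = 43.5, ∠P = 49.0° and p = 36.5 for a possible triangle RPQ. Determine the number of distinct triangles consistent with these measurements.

r·sin P = 43.5·sin(49.0°) ≈ 32.83.
Since r sin P < p < r (32.83 < 36.5 < 43.5), two triangles exist.

2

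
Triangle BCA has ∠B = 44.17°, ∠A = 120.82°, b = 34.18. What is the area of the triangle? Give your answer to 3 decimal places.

The third angle is ∠C = 180° − ∠A − ∠B = 15.01°.
Law of sines: c = b·sin C/sin B ≈ 12.704.
Law of sines: a = b·sin A/sin B ≈ 42.126.
Area = ½·b·c·sin A ≈ 186.45.

186.455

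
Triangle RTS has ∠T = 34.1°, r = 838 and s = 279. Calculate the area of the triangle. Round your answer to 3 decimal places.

65539.259

Area = ½·s·r·sin T ≈ 65539.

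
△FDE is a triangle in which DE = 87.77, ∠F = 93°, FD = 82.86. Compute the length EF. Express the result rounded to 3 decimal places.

Law of sines: sin E = FD·sin F/DE ≈ 0.94276.
Since DE ≥ FD, only the acute value applies: ∠E ≈ 70.52°.
Then ∠D = 180° − ∠F − ∠E ≈ 16.48°.
Law of sines gives EF = DE·sin D/sin F ≈ 24.931.

24.931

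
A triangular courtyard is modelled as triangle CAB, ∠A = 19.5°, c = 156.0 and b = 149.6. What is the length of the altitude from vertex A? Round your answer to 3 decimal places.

149.421

By the law of cosines, a² = b² + c² − 2·b·c·cos A = 2718.2, so a ≈ 52.136.
Area = ½·b·c·sin A ≈ 3895.1.
The altitude from A has length 2·area/a ≈ 149.42.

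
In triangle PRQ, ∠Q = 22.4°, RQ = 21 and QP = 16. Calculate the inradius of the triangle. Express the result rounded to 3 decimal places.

r ≈ 2.802

By the law of cosines, PR² = RQ² + QP² − 2·RQ·QP·cos Q = 75.705, so PR ≈ 8.7009.
Area = ½·RQ·QP·sin Q ≈ 64.02.
Semiperimeter s = (21+16+8.7009)/2 = 22.85.
Inradius = area/s = 64.02/22.85 ≈ 2.8017.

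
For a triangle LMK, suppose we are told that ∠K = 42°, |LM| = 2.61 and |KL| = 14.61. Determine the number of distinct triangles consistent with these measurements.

0

|KL|·sin K = 14.61·sin(42°) ≈ 9.776.
Since |LM| = 2.61 < 9.776 = |KL| sin K, no triangle exists.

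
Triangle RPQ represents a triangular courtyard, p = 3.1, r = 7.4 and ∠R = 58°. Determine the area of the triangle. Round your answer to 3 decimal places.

Law of sines: sin P = p·sin R/r ≈ 0.35526.
Since r ≥ p, only the acute value applies: ∠P ≈ 20.81°.
Then ∠Q = 180° − ∠R − ∠P ≈ 101.19°.
Law of sines gives q = r·sin Q/sin R ≈ 8.56.
Area = ½·r·p·sin Q ≈ 11.252.

area ≈ 11.252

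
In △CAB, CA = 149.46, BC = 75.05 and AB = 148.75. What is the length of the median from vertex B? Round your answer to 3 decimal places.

Median from B: ½√(2·AB² + 2·BC² − CA²) ≈ 91.077.

m_B ≈ 91.077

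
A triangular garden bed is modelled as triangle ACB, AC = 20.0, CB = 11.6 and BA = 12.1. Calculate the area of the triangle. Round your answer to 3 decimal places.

area ≈ 63.559

Semiperimeter s = (11.6 + 12.1 + 20)/2 = 21.85.
Heron's formula: area = √(21.85·10.25·9.75·1.85) ≈ 63.559.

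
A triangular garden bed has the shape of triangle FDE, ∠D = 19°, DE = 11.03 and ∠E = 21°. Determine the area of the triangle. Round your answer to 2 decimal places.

area ≈ 11.04

The third angle is ∠F = 180° − ∠D − ∠E = 140.00°.
Law of sines: EF = DE·sin D/sin F ≈ 5.5866.
Law of sines: FD = DE·sin E/sin F ≈ 6.1495.
Area = ½·DE·EF·sin E ≈ 11.041.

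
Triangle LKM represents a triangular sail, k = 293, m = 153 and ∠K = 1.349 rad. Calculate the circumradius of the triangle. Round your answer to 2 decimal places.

Law of sines: sin M = m·sin K/k ≈ 0.50939.
Since k ≥ m, only the acute value applies: ∠M ≈ 0.534 rad.
Then ∠L = π − ∠K − ∠M ≈ 1.258 rad.
Law of sines gives l = k·sin L/sin K ≈ 285.79.
Circumradius = k/(2 sin K) ≈ 150.18.

150.18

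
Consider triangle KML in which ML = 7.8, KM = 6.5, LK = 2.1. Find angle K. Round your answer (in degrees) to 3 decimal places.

∠K ≈ 121.293°

By the law of cosines, cos K = (LK² + KM² − ML²) / (2·LK·KM) ≈ -0.51941, so ∠K ≈ 121.29°.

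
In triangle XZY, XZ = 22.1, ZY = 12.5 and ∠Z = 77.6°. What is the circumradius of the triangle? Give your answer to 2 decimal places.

R ≈ 11.74

By the law of cosines, YX² = XZ² + ZY² − 2·XZ·ZY·cos Z = 526.02, so YX ≈ 22.935.
Area = ½·XZ·ZY·sin Z ≈ 134.9.
Circumradius = YX/(2 sin Z) ≈ 11.741.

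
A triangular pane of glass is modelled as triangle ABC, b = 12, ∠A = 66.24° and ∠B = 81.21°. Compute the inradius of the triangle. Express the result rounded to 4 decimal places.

2.4203

The third angle is ∠C = 180° − ∠A − ∠B = 32.55°.
Law of sines: a = b·sin A/sin B ≈ 11.113.
Law of sines: c = b·sin C/sin B ≈ 6.5332.
Area = ½·b·a·sin C ≈ 35.876.
Semiperimeter s = (11.113+12+6.5332)/2 = 14.823.
Inradius = area/s = 35.876/14.823 ≈ 2.4203.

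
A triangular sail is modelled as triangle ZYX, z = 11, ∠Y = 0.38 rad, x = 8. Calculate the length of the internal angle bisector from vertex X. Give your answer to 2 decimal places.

6.14

By the law of cosines, y² = x² + z² − 2·x·z·cos Y = 21.555, so y ≈ 4.6427.
Law of cosines again: cos X = (z² + y² − x²)/(2·z·y) ≈ 0.76909, so ∠X ≈ 0.693 rad.
The bisector from X has length 2·z·y·cos(∠X/2)/(z+y) ≈ 6.1411.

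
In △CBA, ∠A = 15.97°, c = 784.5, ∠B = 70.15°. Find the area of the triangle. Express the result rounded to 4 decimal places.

79816.8691

The third angle is ∠C = 180° − ∠B − ∠A = 93.88°.
Law of sines: b = c·sin B/sin C ≈ 739.58.
Law of sines: a = c·sin A/sin C ≈ 216.34.
Area = ½·c·b·sin A ≈ 79817.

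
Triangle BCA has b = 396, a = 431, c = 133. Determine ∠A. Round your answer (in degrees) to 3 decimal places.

By the law of cosines, cos A = (b² + c² − a²) / (2·b·c) ≈ -0.10686, so ∠A ≈ 96.13°.

96.134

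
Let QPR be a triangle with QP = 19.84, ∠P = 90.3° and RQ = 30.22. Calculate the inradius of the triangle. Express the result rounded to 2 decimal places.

Law of sines: sin R = QP·sin P/RQ ≈ 0.65651.
Since RQ ≥ QP, only the acute value applies: ∠R ≈ 41.03°.
Then ∠Q = 180° − ∠P − ∠R ≈ 48.67°.
Law of sines gives PR = RQ·sin Q/sin P ≈ 22.692.
Area = ½·RQ·QP·sin Q ≈ 225.1.
Semiperimeter s = (22.692+30.22+19.84)/2 = 36.376.
Inradius = area/s = 225.1/36.376 ≈ 6.1881.

r ≈ 6.19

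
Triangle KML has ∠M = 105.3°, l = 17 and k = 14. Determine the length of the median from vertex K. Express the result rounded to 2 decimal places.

m_K ≈ 20.02

By the law of cosines, m² = l² + k² − 2·l·k·cos M = 610.6, so m ≈ 24.71.
Median from K: ½√(2·m² + 2·l² − k²) ≈ 20.02.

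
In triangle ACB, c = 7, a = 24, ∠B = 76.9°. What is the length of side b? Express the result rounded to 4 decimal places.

23.4274

By the law of cosines, b² = a² + c² − 2·a·c·cos B = 548.85, so b ≈ 23.427.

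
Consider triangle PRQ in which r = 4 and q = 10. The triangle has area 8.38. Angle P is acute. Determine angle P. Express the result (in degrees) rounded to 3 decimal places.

24.771

From area = ½·r·q·sin P, we get sin P = 2·area/(r·q) ≈ 0.41900.
Taking the acute solution, ∠P ≈ 24.77°.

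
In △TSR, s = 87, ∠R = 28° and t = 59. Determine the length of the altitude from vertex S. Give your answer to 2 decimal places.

By the law of cosines, r² = t² + s² − 2·t·s·cos R = 1985.7, so r ≈ 44.561.
Area = ½·t·s·sin R ≈ 1204.9.
The altitude from S has length 2·area/s ≈ 27.699.

h_S ≈ 27.70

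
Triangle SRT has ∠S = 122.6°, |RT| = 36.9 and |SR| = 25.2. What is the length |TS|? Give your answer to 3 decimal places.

16.604

Law of sines: sin T = |SR|·sin S/|RT| ≈ 0.57533.
Since |RT| ≥ |SR|, only the acute value applies: ∠T ≈ 35.12°.
Then ∠R = 180° − ∠S − ∠T ≈ 22.28°.
Law of sines gives |TS| = |RT|·sin R/sin S ≈ 16.604.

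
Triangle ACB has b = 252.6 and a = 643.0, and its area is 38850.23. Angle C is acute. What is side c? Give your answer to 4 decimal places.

From area = ½·b·a·sin C, we get sin C = 2·area/(b·a) ≈ 0.47839.
Taking the acute solution, ∠C ≈ 28.58°.
Law of cosines then gives c ≈ 438.17.

438.1719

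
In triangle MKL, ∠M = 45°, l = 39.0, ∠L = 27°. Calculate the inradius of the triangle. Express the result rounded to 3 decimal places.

The third angle is ∠K = 180° − ∠L − ∠M = 108.00°.
Law of sines: m = l·sin M/sin L ≈ 60.744.
Law of sines: k = l·sin K/sin L ≈ 81.7.
Area = ½·l·m·sin K ≈ 1126.5.
Semiperimeter s = (60.744+81.7+39)/2 = 90.722.
Inradius = area/s = 1126.5/90.722 ≈ 12.417.

12.417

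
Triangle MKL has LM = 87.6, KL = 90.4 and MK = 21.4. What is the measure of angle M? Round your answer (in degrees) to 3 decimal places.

By the law of cosines, cos M = (LM² + MK² − KL²) / (2·LM·MK) ≈ -0.01079, so ∠M ≈ 90.62°.

90.618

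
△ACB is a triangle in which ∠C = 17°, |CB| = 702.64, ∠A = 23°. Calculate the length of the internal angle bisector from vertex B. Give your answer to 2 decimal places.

The third angle is ∠B = 180° − ∠A − ∠C = 140.00°.
Law of sines: |BA| = |CB|·sin C/sin A ≈ 525.76.
Law of sines: |AC| = |CB|·sin B/sin A ≈ 1155.9.
The bisector from B has length 2·|CB|·|BA|·cos(∠B/2)/(|CB|+|BA|) ≈ 205.71.

t_B ≈ 205.71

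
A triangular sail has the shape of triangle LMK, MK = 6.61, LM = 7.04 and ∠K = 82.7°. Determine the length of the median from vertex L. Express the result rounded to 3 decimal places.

4.433

Law of sines: sin L = MK·sin K/LM ≈ 0.93131.
Since LM ≥ MK, only the acute value applies: ∠L ≈ 68.64°.
Then ∠M = 180° − ∠K − ∠L ≈ 28.66°.
Law of sines gives KL = LM·sin M/sin K ≈ 3.4041.
Median from L: ½√(2·KL² + 2·LM² − MK²) ≈ 4.433.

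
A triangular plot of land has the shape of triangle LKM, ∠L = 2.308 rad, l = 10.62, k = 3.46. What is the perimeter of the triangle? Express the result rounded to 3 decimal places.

Law of sines: sin K = k·sin L/l ≈ 0.24121.
Since l ≥ k, only the acute value applies: ∠K ≈ 0.244 rad.
Then ∠M = π − ∠L − ∠K ≈ 0.590 rad.
Law of sines gives m = l·sin M/sin L ≈ 7.9805.
Semiperimeter s = (10.62+3.46+7.9805)/2 = 11.03.
Perimeter = 10.62 + 3.46 + 7.9805 = 22.061.

perimeter ≈ 22.061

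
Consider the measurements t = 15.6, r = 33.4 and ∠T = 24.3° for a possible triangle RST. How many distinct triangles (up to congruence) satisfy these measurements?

2

r·sin T = 33.4·sin(24.3°) ≈ 13.74.
Since r sin T < t < r (13.74 < 15.6 < 33.4), two triangles exist.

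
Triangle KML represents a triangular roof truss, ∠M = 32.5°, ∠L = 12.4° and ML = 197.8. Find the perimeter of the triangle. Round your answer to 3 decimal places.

408.536

The third angle is ∠K = 180° − ∠M − ∠L = 135.10°.
Law of sines: LK = ML·sin M/sin K ≈ 150.56.
Law of sines: KM = ML·sin L/sin K ≈ 60.173.
Semiperimeter s = (197.8+150.56+60.173)/2 = 204.27.
Perimeter = 197.8 + 150.56 + 60.173 = 408.54.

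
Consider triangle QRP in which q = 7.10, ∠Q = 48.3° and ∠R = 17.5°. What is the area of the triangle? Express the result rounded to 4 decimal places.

The third angle is ∠P = 180° − ∠Q − ∠R = 114.20°.
Law of sines: r = q·sin R/sin Q ≈ 2.8595.
Law of sines: p = q·sin P/sin Q ≈ 8.6736.
Area = ½·q·r·sin P ≈ 9.2591.

9.2591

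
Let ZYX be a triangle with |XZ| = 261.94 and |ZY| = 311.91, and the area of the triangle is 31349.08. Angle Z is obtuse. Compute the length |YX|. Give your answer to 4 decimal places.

From area = ½·|XZ|·|ZY|·sin Z, we get sin Z = 2·area/(|XZ|·|ZY|) ≈ 0.76740.
Taking the obtuse solution, ∠Z ≈ 129.88°.
Law of cosines then gives |YX| ≈ 520.26.

520.2585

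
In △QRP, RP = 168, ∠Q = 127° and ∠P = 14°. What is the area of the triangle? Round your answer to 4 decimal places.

The third angle is ∠R = 180° − ∠P − ∠Q = 39.00°.
Law of sines: PQ = RP·sin R/sin Q ≈ 132.38.
Law of sines: QR = RP·sin P/sin Q ≈ 50.89.
Area = ½·RP·PQ·sin P ≈ 2690.2.

area ≈ 2690.2146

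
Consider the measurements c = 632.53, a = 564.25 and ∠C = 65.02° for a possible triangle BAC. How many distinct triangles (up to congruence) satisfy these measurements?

a·sin C = 564.25·sin(65.02°) ≈ 511.5.
Since c ≥ a, exactly one triangle exists.

1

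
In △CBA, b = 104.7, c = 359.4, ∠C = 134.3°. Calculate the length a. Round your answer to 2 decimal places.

Law of sines: sin B = b·sin C/c ≈ 0.20849.
Since c ≥ b, only the acute value applies: ∠B ≈ 12.03°.
Then ∠A = 180° − ∠C − ∠B ≈ 33.67°.
Law of sines gives a = c·sin A/sin C ≈ 278.38.

278.38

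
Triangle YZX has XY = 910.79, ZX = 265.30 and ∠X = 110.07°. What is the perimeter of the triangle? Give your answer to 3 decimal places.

2208.448

By the law of cosines, YZ² = ZX² + XY² − 2·ZX·XY·cos X = 1.0658e+06, so YZ ≈ 1032.4.
Semiperimeter s = (265.3+910.79+1032.4)/2 = 1104.2.
Perimeter = 265.3 + 910.79 + 1032.4 = 2208.4.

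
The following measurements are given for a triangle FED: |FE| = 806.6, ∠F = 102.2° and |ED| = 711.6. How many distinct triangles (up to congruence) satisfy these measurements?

0

|FE|·sin F = 806.6·sin(102.2°) ≈ 788.4.
Since ∠F is not acute, a triangle exists only if |ED| > |FE|; here |ED| ≤ |FE|, so there is no triangle.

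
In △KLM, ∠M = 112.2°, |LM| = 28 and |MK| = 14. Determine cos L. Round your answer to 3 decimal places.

By the law of cosines, |KL|² = |LM|² + |MK|² − 2·|LM|·|MK|·cos M = 1276.2, so |KL| ≈ 35.724.
Law of cosines again: cos L = (|KL|² + |LM|² − |MK|²)/(2·|KL|·|LM|) ≈ 0.93185, so ∠L ≈ 21.27°.

cos L ≈ 0.932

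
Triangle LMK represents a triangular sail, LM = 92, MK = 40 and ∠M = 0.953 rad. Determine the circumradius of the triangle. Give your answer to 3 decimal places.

By the law of cosines, KL² = LM² + MK² − 2·LM·MK·cos M = 5800.8, so KL ≈ 76.163.
Area = ½·LM·MK·sin M ≈ 1499.9.
Circumradius = KL/(2 sin M) ≈ 46.717.

46.717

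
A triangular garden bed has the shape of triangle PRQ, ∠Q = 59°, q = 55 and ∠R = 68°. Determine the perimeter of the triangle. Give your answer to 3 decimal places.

perimeter ≈ 165.737

The third angle is ∠P = 180° − ∠R − ∠Q = 53.00°.
Law of sines: p = q·sin P/sin Q ≈ 51.244.
Law of sines: r = q·sin R/sin Q ≈ 59.493.
Semiperimeter s = (51.244+59.493+55)/2 = 82.868.
Perimeter = 51.244 + 59.493 + 55 = 165.74.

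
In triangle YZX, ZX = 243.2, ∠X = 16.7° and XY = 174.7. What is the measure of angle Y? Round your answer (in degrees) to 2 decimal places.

By the law of cosines, YZ² = ZX² + XY² − 2·ZX·XY·cos X = 8276.2, so YZ ≈ 90.974.
Law of cosines again: cos Y = (XY² + YZ² − ZX²)/(2·XY·YZ) ≈ -0.64021, so ∠Y ≈ 129.81°.

∠Y ≈ 129.81°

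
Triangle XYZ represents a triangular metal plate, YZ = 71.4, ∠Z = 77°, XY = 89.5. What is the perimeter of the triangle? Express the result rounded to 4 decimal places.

Law of sines: sin X = YZ·sin Z/XY ≈ 0.77732.
Since XY ≥ YZ, only the acute value applies: ∠X ≈ 51.02°.
Then ∠Y = 180° − ∠Z − ∠X ≈ 51.98°.
Law of sines gives ZX = XY·sin Y/sin Z ≈ 72.367.
Semiperimeter s = (71.4+72.367+89.5)/2 = 116.63.
Perimeter = 71.4 + 72.367 + 89.5 = 233.27.

perimeter ≈ 233.2666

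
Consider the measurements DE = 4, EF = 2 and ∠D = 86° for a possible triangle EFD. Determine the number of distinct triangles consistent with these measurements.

DE·sin D = 4·sin(86°) ≈ 3.99.
Since EF = 2 < 3.99 = DE sin D, no triangle exists.

0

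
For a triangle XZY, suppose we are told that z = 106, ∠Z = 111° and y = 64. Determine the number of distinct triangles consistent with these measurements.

1

y·sin Z = 64·sin(111°) ≈ 59.75.
Since ∠Z is not acute, a triangle exists only if z > y; here z > y, so there is exactly one triangle.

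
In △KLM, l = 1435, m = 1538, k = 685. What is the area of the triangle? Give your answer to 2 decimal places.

Semiperimeter s = (685 + 1435 + 1538)/2 = 1829.
Heron's formula: area = √(1829·1144·394·291) ≈ 4.898e+05.

489795.14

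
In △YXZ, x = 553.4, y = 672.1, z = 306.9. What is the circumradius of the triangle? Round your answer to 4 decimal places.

By the law of cosines, cos Y = (x² + z² − y²) / (2·x·z) ≈ -0.15096, so ∠Y ≈ 98.68°.
Circumradius = y/(2 sin Y) ≈ 339.95.

339.9461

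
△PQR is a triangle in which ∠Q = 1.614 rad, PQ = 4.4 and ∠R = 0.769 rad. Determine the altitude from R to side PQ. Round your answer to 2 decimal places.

4.35

The third angle is ∠P = π − ∠Q − ∠R = 0.759 rad.
Law of sines: QR = PQ·sin P/sin R ≈ 4.3524.
Law of sines: RP = PQ·sin Q/sin R ≈ 6.3212.
Area = ½·PQ·QR·sin Q ≈ 9.5664.
The altitude from R has length 2·area/PQ ≈ 4.3484.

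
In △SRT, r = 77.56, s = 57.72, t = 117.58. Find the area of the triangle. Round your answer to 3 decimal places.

Semiperimeter p = (57.72 + 77.56 + 117.58)/2 = 126.43.
Heron's formula: area = √(126.43·68.71·48.87·8.85) ≈ 1938.3.

1938.331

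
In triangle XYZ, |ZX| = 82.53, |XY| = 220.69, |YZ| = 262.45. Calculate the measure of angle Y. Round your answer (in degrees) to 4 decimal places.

∠Y ≈ 17.0095°

By the law of cosines, cos Y = (|XY|² + |YZ|² − |ZX|²) / (2·|XY|·|YZ|) ≈ 0.95626, so ∠Y ≈ 17.01°.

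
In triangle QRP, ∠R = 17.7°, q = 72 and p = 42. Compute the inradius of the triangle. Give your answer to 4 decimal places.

6.1936

By the law of cosines, r² = p² + q² − 2·p·q·cos R = 1186.3, so r ≈ 34.443.
Area = ½·p·q·sin R ≈ 459.7.
Semiperimeter s = (72+34.443+42)/2 = 74.221.
Inradius = area/s = 459.7/74.221 ≈ 6.1936.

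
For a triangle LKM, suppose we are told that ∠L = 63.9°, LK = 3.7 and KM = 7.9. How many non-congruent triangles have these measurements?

LK·sin L = 3.7·sin(63.9°) ≈ 3.323.
Since KM ≥ LK, exactly one triangle exists.

1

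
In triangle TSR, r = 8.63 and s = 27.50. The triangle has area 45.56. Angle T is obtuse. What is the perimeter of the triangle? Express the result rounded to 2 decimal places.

From area = ½·s·r·sin T, we get sin T = 2·area/(s·r) ≈ 0.38395.
Taking the obtuse solution, ∠T ≈ 157.42°.
Law of cosines then gives t ≈ 35.623.
Perimeter = 35.623 + 27.5 + 8.63 = 71.753.

71.75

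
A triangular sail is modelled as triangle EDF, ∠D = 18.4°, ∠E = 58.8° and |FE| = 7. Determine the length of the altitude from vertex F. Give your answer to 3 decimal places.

h_F ≈ 5.988

The third angle is ∠F = 180° − ∠E − ∠D = 102.80°.
Law of sines: |DF| = |FE|·sin E/sin D ≈ 18.969.
Law of sines: |ED| = |FE|·sin F/sin D ≈ 21.625.
Area = ½·|FE|·|DF|·sin F ≈ 64.742.
The altitude from F has length 2·area/|ED| ≈ 5.9875.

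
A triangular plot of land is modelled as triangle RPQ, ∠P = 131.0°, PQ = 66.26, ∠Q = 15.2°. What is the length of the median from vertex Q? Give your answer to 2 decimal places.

The third angle is ∠R = 180° − ∠P − ∠Q = 33.80°.
Law of sines: QR = PQ·sin P/sin R ≈ 89.893.
Law of sines: RP = PQ·sin Q/sin R ≈ 31.229.
Median from Q: ½√(2·PQ² + 2·QR² − RP²) ≈ 77.406.

m_Q ≈ 77.41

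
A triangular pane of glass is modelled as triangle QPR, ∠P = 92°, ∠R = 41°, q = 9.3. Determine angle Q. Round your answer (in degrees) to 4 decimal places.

The third angle is ∠Q = 180° − ∠P − ∠R = 47.00°.

∠Q ≈ 47.0000°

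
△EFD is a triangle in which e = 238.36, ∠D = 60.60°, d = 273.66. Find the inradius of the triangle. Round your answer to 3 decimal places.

Law of sines: sin E = e·sin D/d ≈ 0.75883.
Since d ≥ e, only the acute value applies: ∠E ≈ 49.36°.
Then ∠F = 180° − ∠D − ∠E ≈ 70.04°.
Law of sines gives f = d·sin F/sin D ≈ 295.24.
Area = ½·d·e·sin F ≈ 30655.
Semiperimeter s = (238.36+295.24+273.66)/2 = 403.63.
Inradius = area/s = 30655/403.63 ≈ 75.949.

75.949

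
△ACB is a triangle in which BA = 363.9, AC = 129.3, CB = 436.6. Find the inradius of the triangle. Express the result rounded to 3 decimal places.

r ≈ 45.424

Semiperimeter s = (436.6 + 363.9 + 129.3)/2 = 464.9.
Heron's formula: area = √(464.9·28.3·101·335.6) ≈ 21118.
Inradius = area/s = 21118/464.9 ≈ 45.424.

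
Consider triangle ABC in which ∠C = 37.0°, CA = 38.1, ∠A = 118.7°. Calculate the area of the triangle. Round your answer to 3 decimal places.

area ≈ 931.043

The third angle is ∠B = 180° − ∠C − ∠A = 24.30°.
Law of sines: BC = CA·sin A/sin B ≈ 81.21.
Law of sines: AB = CA·sin C/sin B ≈ 55.719.
Area = ½·CA·BC·sin C ≈ 931.04.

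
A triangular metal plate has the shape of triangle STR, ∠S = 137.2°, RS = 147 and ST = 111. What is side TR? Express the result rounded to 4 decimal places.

240.5713

By the law of cosines, TR² = RS² + ST² − 2·RS·ST·cos S = 57875, so TR ≈ 240.57.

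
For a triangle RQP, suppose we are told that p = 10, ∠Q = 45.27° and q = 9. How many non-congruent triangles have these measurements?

p·sin Q = 10·sin(45.27°) ≈ 7.104.
Since p sin Q < q < p (7.104 < 9 < 10), two triangles exist.

2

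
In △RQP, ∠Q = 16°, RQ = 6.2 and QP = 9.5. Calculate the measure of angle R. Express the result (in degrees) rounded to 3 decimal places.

By the law of cosines, PR² = RQ² + QP² − 2·RQ·QP·cos Q = 15.453, so PR ≈ 3.9311.
Law of cosines again: cos R = (PR² + RQ² − QP²)/(2·PR·RQ) ≈ -0.74585, so ∠R ≈ 138.23°.

138.232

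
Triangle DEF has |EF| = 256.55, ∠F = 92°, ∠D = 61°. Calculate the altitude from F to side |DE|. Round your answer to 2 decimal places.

The third angle is ∠E = 180° − ∠F − ∠D = 27.00°.
Law of sines: |FD| = |EF|·sin E/sin D ≈ 133.17.
Law of sines: |DE| = |EF|·sin F/sin D ≈ 293.15.
Area = ½·|EF|·|FD|·sin F ≈ 17072.
The altitude from F has length 2·area/|DE| ≈ 116.47.

h_F ≈ 116.47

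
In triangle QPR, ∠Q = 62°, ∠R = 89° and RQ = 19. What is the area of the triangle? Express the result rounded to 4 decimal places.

328.6811

The third angle is ∠P = 180° − ∠R − ∠Q = 29.00°.
Law of sines: PR = RQ·sin Q/sin P ≈ 34.603.
Law of sines: QP = RQ·sin R/sin P ≈ 39.185.
Area = ½·RQ·PR·sin R ≈ 328.68.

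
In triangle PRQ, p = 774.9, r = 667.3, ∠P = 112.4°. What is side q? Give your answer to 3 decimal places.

Law of sines: sin R = r·sin P/p ≈ 0.79617.
Since p ≥ r, only the acute value applies: ∠R ≈ 52.77°.
Then ∠Q = 180° − ∠P − ∠R ≈ 14.83°.
Law of sines gives q = p·sin Q/sin P ≈ 214.59.

214.586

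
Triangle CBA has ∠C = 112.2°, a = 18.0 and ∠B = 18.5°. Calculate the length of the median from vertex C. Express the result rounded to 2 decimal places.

8.34

The third angle is ∠A = 180° − ∠C − ∠B = 49.30°.
Law of sines: c = a·sin C/sin A ≈ 21.982.
Law of sines: b = a·sin B/sin A ≈ 7.5336.
Median from C: ½√(2·b² + 2·a² − c²) ≈ 8.3409.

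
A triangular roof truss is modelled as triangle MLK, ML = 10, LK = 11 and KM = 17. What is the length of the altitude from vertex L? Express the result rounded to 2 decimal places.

h_L ≈ 6.15

Semiperimeter s = (11 + 17 + 10)/2 = 19.
Heron's formula: area = √(19·8·2·9) ≈ 52.307.
The altitude from L has length 2·area/KM ≈ 6.1537.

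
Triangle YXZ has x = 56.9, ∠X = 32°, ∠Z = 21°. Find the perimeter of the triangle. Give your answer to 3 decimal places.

The third angle is ∠Y = 180° − ∠X − ∠Z = 127.00°.
Law of sines: y = x·sin Y/sin X ≈ 85.753.
Law of sines: z = x·sin Z/sin X ≈ 38.48.
Semiperimeter s = (85.753+56.9+38.48)/2 = 90.567.
Perimeter = 85.753 + 56.9 + 38.48 = 181.13.

perimeter ≈ 181.133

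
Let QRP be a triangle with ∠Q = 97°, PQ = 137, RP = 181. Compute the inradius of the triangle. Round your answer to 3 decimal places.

r ≈ 33.210

Law of sines: sin R = PQ·sin Q/RP ≈ 0.75126.
Since RP ≥ PQ, only the acute value applies: ∠R ≈ 48.70°.
Then ∠P = 180° − ∠Q − ∠R ≈ 34.30°.
Law of sines gives QR = RP·sin P/sin Q ≈ 102.76.
Area = ½·RP·PQ·sin P ≈ 6986.9.
Semiperimeter s = (181+137+102.76)/2 = 210.38.
Inradius = area/s = 6986.9/210.38 ≈ 33.21.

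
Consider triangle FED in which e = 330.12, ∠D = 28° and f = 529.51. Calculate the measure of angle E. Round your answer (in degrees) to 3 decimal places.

∠E ≈ 33.068°

By the law of cosines, d² = f² + e² − 2·f·e·cos D = 80678, so d ≈ 284.04.
Law of cosines again: cos E = (d² + f² − e²)/(2·d·f) ≈ 0.83802, so ∠E ≈ 33.07°.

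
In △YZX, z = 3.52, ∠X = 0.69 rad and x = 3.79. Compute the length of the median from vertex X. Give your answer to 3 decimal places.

Law of sines: sin Z = z·sin X/x ≈ 0.59119.
Since x ≥ z, only the acute value applies: ∠Z ≈ 0.633 rad.
Then ∠Y = π − ∠X − ∠Z ≈ 1.819 rad.
Law of sines gives y = x·sin Y/sin X ≈ 5.7715.
Median from X: ½√(2·y² + 2·z² − x²) ≈ 4.3886.

m_X ≈ 4.389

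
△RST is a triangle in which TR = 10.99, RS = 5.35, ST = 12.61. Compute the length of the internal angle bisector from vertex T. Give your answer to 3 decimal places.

t_T ≈ 11.466

By the law of cosines, cos T = (ST² + TR² − RS²) / (2·ST·TR) ≈ 0.90620, so ∠T ≈ 25.01°.
The bisector from T has length 2·ST·TR·cos(∠T/2)/(ST+TR) ≈ 11.466.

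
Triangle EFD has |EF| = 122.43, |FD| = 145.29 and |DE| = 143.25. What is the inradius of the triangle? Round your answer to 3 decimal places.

Semiperimeter s = (145.29 + 143.25 + 122.43)/2 = 205.48.
Heron's formula: area = √(205.48·60.195·62.235·83.055) ≈ 7996.
Inradius = area/s = 7996/205.48 ≈ 38.913.

38.913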